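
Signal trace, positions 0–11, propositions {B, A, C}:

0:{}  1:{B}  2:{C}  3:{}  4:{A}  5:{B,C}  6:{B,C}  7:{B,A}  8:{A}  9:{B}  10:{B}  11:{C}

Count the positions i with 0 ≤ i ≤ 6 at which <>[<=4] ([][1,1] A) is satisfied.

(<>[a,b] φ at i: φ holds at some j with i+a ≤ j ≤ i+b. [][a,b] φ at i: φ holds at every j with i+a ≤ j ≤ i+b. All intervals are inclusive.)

Evaluate at each i in [0,6]:
  i=0: ✓ (witness j=3)
  i=1: ✓ (witness j=3)
  i=2: ✓ (witness j=3)
  i=3: ✓ (witness j=3)
  i=4: ✓ (witness j=6)
  i=5: ✓ (witness j=6)
  i=6: ✓ (witness j=6)
Positions where it holds: {0, 1, 2, 3, 4, 5, 6} → 7.

7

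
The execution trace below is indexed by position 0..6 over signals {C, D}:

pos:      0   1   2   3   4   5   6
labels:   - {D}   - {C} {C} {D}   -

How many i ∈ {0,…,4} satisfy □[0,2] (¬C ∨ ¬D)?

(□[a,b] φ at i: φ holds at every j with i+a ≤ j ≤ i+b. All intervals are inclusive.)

Evaluate at each i in [0,4]:
  i=0: ✓ (all of [0,2])
  i=1: ✓ (all of [1,3])
  i=2: ✓ (all of [2,4])
  i=3: ✓ (all of [3,5])
  i=4: ✓ (all of [4,6])
Positions where it holds: {0, 1, 2, 3, 4} → 5.

5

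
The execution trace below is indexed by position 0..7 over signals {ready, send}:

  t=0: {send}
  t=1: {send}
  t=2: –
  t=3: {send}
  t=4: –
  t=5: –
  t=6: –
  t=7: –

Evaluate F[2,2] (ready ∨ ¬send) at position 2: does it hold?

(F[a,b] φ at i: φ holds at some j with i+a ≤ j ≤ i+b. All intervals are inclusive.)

Holds

Check (ready ∨ ¬send) at each j in [4,4]:
  j=4: true
Found at j=4 → formula holds.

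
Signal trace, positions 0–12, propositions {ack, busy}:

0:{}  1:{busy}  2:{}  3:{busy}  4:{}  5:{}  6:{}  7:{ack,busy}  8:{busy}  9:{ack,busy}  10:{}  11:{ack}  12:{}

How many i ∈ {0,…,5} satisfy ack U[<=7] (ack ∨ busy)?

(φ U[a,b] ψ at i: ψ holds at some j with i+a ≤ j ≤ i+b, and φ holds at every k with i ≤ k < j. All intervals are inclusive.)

2

Evaluate at each i in [0,5]:
  i=0: ✗ (lhs fails at k=0 before rhs at j=1)
  i=1: ✓ (rhs at j=1)
  i=2: ✗ (lhs fails at k=2 before rhs at j=3)
  i=3: ✓ (rhs at j=3)
  i=4: ✗ (lhs fails at k=4 before rhs at j=7)
  i=5: ✗ (lhs fails at k=5 before rhs at j=7)
Positions where it holds: {1, 3} → 2.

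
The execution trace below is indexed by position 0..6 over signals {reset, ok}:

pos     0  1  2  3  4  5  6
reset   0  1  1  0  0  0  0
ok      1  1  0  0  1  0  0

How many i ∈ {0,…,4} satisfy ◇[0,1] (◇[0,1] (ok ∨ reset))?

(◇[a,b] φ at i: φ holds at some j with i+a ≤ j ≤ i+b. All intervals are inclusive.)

Evaluate at each i in [0,4]:
  i=0: ✓ (witness j=0)
  i=1: ✓ (witness j=1)
  i=2: ✓ (witness j=2)
  i=3: ✓ (witness j=3)
  i=4: ✓ (witness j=4)
Positions where it holds: {0, 1, 2, 3, 4} → 5.

5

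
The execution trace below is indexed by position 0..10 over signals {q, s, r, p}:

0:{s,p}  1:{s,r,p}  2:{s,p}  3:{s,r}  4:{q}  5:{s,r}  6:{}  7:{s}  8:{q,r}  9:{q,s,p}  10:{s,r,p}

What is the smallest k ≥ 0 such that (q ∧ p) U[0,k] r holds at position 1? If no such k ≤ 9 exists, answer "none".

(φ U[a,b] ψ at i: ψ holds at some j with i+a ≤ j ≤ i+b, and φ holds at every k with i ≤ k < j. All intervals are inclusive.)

Need earliest j ≥ 1 with r, and (q ∧ p) at every k in [1,j-1].
  j=1: rhs holds (empty prefix). k = 0.

0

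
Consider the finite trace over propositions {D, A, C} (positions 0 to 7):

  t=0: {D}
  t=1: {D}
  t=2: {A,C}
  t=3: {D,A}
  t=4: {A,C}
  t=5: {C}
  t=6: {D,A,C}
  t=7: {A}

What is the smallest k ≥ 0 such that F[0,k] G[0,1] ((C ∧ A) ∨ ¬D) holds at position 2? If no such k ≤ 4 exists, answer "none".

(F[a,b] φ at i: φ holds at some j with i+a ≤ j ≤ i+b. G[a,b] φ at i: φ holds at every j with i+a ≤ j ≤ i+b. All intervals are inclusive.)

2

Scan j = 2,3,… for G[0,1] ((C ∧ A) ∨ ¬D):
  j=2: fails
  j=3: fails
  j=4: holds
First hit at j=4, so smallest k = 4-2 = 2.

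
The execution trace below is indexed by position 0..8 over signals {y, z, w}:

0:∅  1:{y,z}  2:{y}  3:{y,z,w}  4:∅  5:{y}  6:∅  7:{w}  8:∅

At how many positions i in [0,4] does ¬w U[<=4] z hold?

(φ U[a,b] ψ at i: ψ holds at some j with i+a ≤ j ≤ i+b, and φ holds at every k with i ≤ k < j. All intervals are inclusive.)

Evaluate at each i in [0,4]:
  i=0: ✓ (rhs at j=1; lhs holds on [0,0])
  i=1: ✓ (rhs at j=1)
  i=2: ✓ (rhs at j=3; lhs holds on [2,2])
  i=3: ✓ (rhs at j=3)
  i=4: ✗ (no rhs in [4,8])
Positions where it holds: {0, 1, 2, 3} → 4.

4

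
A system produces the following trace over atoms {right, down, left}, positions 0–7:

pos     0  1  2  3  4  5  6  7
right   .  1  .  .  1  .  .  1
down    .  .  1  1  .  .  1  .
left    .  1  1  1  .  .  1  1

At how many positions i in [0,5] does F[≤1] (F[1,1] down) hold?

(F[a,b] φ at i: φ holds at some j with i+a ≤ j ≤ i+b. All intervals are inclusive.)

5

Evaluate at each i in [0,5]:
  i=0: ✓ (witness j=1)
  i=1: ✓ (witness j=1)
  i=2: ✓ (witness j=2)
  i=3: ✗ (none in [3,4])
  i=4: ✓ (witness j=5)
  i=5: ✓ (witness j=5)
Positions where it holds: {0, 1, 2, 4, 5} → 5.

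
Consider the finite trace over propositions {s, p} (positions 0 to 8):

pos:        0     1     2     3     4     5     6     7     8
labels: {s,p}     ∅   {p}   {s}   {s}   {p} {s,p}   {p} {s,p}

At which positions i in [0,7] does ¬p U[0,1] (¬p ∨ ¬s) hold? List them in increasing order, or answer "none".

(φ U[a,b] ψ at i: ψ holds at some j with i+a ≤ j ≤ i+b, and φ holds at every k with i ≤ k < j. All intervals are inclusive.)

1, 2, 3, 4, 5, 7

Evaluate at each i in [0,7]:
  i=0: ✗ (lhs fails at k=0 before rhs at j=1)
  i=1: ✓ (rhs at j=1)
  i=2: ✓ (rhs at j=2)
  i=3: ✓ (rhs at j=3)
  i=4: ✓ (rhs at j=4)
  i=5: ✓ (rhs at j=5)
  i=6: ✗ (lhs fails at k=6 before rhs at j=7)
  i=7: ✓ (rhs at j=7)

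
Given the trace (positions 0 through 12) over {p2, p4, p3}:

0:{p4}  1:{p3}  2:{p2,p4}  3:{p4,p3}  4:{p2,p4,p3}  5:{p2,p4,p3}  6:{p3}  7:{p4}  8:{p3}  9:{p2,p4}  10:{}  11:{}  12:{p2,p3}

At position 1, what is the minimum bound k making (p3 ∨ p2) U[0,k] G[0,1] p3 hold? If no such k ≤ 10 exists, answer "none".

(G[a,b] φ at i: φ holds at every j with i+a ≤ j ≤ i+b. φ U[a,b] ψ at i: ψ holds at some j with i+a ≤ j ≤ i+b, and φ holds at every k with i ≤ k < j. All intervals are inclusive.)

2

Need earliest j ≥ 1 with G[0,1] p3, and (p3 ∨ p2) at every k in [1,j-1].
  j=1: rhs fails.
  j=2: rhs fails.
  j=3: rhs holds; lhs holds on [1,2]. k = 2.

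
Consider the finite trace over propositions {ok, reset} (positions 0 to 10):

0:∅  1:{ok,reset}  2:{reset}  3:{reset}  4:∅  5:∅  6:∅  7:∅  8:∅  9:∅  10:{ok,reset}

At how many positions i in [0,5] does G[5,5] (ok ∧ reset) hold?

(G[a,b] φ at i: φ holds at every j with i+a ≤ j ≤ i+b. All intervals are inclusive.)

Evaluate at each i in [0,5]:
  i=0: ✗ (fails at j=5)
  i=1: ✗ (fails at j=6)
  i=2: ✗ (fails at j=7)
  i=3: ✗ (fails at j=8)
  i=4: ✗ (fails at j=9)
  i=5: ✓ (all of [10,10])
Positions where it holds: {5} → 1.

1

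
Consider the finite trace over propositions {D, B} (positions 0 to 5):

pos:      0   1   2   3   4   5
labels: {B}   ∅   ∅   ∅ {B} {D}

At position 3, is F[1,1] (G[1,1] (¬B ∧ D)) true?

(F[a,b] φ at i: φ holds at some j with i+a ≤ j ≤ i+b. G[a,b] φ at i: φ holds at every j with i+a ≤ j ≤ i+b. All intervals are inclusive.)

Check G[1,1] (¬B ∧ D) at each j in [4,4]:
  j=4: holds on [5,5]
Found at j=4 → formula holds.

True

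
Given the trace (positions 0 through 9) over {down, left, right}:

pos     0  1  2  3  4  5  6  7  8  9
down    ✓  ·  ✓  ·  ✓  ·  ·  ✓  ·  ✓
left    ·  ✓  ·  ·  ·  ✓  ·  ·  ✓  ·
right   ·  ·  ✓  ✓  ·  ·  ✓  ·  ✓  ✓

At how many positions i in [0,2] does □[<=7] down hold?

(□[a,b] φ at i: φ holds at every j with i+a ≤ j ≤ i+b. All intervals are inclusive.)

Evaluate at each i in [0,2]:
  i=0: ✗ (fails at j=1)
  i=1: ✗ (fails at j=1)
  i=2: ✗ (fails at j=3)
Positions where it holds: {} → 0.

0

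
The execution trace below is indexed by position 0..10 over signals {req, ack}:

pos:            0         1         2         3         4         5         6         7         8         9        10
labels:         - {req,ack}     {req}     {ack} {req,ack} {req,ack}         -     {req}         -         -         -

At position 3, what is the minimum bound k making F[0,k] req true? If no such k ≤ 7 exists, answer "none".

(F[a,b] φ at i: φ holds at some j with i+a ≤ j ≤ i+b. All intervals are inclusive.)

1

Scan j = 3,4,… for req:
  j=3: fails
  j=4: holds
First hit at j=4, so smallest k = 4-3 = 1.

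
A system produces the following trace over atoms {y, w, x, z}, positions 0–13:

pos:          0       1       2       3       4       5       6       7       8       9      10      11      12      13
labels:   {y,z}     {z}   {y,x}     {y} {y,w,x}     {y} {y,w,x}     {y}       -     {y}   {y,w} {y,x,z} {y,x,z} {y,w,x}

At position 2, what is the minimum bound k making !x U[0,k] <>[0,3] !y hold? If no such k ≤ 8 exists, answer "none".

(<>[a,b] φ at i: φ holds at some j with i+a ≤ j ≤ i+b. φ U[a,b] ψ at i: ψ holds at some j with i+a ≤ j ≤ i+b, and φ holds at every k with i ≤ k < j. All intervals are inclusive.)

none

Need earliest j ≥ 2 with <>[0,3] !y, and !x at every k in [2,j-1].
  j=2: rhs fails.
  j=3: rhs fails.
  j=4: rhs fails.
  j=5: rhs holds but lhs fails at k=2.
  j=6: rhs holds but lhs fails at k=2.
  j=7: rhs holds but lhs fails at k=2.
  j=8: rhs holds but lhs fails at k=2.
  j=9: rhs fails.
  j=10: rhs fails.
No witness within the range → none.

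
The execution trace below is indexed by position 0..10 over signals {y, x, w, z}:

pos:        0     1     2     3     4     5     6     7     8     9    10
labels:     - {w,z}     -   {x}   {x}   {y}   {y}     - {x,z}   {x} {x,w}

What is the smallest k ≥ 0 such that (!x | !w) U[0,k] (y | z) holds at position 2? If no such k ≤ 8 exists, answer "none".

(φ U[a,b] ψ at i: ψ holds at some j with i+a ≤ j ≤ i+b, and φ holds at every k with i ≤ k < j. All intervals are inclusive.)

3

Need earliest j ≥ 2 with (y | z), and (!x | !w) at every k in [2,j-1].
  j=2: rhs fails.
  j=3: rhs fails.
  j=4: rhs fails.
  j=5: rhs holds; lhs holds on [2,4]. k = 3.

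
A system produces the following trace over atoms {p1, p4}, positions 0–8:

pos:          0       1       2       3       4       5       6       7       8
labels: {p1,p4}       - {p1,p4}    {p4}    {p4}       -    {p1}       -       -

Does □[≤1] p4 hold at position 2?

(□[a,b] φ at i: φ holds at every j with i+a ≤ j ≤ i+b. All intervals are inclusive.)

Yes

Check p4 at every j in [2,3]:
  j=2: true
  j=3: true
All positions satisfy it → formula holds.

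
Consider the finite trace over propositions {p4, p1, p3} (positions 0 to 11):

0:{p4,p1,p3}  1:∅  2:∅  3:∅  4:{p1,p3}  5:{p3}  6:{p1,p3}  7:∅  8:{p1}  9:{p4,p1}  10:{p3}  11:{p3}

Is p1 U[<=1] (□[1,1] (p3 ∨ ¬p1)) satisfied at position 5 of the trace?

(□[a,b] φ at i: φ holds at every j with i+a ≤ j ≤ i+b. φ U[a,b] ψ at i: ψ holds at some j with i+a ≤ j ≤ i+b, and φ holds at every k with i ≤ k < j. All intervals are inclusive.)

Need some j in [5,6] with □[1,1] (p3 ∨ ¬p1), and p1 at every k in [5,j-1].
  j=5: □[1,1] (p3 ∨ ¬p1) holds; no prefix to check → satisfied.

Yes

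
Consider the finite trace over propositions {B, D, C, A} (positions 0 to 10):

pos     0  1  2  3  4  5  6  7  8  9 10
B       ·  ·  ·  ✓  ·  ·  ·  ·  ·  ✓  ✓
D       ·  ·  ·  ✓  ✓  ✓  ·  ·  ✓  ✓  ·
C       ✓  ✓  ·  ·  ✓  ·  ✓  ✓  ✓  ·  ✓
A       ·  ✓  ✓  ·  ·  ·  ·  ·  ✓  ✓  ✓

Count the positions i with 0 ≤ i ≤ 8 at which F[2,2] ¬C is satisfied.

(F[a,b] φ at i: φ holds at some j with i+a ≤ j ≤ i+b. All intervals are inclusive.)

4

Evaluate at each i in [0,8]:
  i=0: ✓ (witness j=2)
  i=1: ✓ (witness j=3)
  i=2: ✗ (none in [4,4])
  i=3: ✓ (witness j=5)
  i=4: ✗ (none in [6,6])
  i=5: ✗ (none in [7,7])
  i=6: ✗ (none in [8,8])
  i=7: ✓ (witness j=9)
  i=8: ✗ (none in [10,10])
Positions where it holds: {0, 1, 3, 7} → 4.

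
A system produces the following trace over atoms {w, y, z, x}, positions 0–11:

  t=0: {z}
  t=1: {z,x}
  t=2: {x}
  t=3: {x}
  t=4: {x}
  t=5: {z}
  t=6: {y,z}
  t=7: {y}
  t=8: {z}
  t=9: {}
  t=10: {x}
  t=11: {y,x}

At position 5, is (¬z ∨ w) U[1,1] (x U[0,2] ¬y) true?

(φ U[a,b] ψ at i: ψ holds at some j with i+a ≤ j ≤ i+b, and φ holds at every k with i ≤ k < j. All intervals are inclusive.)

Need some j in [6,6] with (x U[0,2] ¬y), and (¬z ∨ w) at every k in [5,j-1].
  j=6: (x U[0,2] ¬y) — fails.
No j in the window works → until fails.

False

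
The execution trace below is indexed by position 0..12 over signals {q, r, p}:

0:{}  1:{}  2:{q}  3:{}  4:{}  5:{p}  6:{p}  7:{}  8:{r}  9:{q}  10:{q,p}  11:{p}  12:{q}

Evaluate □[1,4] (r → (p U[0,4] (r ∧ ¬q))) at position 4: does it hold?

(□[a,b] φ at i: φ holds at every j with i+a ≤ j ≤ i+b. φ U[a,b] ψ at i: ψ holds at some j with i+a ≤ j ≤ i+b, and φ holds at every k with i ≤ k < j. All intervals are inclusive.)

Check (r → (p U[0,4] (r ∧ ¬q))) at every j in [5,8]:
  j=5: antecedent false → ✓
  j=6: antecedent false → ✓
  j=7: antecedent false → ✓
  j=8: antecedent true; consequent holds → ✓
All positions satisfy it → formula holds.

Holds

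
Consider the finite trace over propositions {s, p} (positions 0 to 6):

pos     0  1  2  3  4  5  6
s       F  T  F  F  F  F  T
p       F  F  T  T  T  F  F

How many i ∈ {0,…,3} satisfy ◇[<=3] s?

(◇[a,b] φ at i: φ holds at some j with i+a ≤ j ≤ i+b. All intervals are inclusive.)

3

Evaluate at each i in [0,3]:
  i=0: ✓ (witness j=1)
  i=1: ✓ (witness j=1)
  i=2: ✗ (none in [2,5])
  i=3: ✓ (witness j=6)
Positions where it holds: {0, 1, 3} → 3.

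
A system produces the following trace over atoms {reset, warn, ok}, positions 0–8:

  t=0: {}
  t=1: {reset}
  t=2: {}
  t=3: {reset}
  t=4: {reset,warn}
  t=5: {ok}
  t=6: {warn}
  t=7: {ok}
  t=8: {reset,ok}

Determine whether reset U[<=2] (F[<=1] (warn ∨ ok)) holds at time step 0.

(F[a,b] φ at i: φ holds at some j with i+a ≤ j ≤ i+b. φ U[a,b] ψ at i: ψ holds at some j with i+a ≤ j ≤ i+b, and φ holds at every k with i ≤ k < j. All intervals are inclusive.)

No

Need some j in [0,2] with F[<=1] (warn ∨ ok), and reset at every k in [0,j-1].
  j=0: F[<=1] (warn ∨ ok) — fails (none in [0,1]).
  j=1: F[<=1] (warn ∨ ok) — fails (none in [1,2]).
  j=2: F[<=1] (warn ∨ ok) — fails (none in [2,3]).
No j in the window works → until fails.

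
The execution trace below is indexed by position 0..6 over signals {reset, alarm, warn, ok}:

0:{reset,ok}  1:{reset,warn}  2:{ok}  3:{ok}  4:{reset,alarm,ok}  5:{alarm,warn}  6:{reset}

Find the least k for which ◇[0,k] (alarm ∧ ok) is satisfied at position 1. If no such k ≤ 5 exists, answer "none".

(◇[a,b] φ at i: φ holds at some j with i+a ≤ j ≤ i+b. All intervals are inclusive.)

3

Scan j = 1,2,… for (alarm ∧ ok):
  j=1: fails
  j=2: fails
  j=3: fails
  j=4: holds
First hit at j=4, so smallest k = 4-1 = 3.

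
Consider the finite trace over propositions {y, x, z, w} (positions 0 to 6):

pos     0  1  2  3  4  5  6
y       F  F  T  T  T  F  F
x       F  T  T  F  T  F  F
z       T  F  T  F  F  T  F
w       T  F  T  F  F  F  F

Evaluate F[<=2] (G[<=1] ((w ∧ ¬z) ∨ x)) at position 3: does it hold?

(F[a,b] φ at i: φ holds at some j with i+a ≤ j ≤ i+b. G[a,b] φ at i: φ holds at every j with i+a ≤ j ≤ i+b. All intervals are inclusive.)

Check G[<=1] ((w ∧ ¬z) ∨ x) at each j in [3,5]:
  j=3: fails at 3
  j=4: fails at 5
  j=5: fails at 5
No position in the window satisfies it → formula fails.

Does not hold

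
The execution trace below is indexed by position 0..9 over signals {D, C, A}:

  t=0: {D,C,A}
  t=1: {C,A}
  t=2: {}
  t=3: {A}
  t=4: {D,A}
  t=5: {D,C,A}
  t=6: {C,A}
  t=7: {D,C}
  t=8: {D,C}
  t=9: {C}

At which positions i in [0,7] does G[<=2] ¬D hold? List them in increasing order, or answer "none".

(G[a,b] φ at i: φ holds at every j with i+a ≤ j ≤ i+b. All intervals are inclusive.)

Evaluate at each i in [0,7]:
  i=0: ✗ (fails at j=0)
  i=1: ✓ (all of [1,3])
  i=2: ✗ (fails at j=4)
  i=3: ✗ (fails at j=4)
  i=4: ✗ (fails at j=4)
  i=5: ✗ (fails at j=5)
  i=6: ✗ (fails at j=7)
  i=7: ✗ (fails at j=7)

1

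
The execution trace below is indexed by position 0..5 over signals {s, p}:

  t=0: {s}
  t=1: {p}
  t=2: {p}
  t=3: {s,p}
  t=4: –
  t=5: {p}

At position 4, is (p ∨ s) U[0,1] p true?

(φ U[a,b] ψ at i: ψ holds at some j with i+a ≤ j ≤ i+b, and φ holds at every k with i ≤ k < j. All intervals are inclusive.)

Need some j in [4,5] with p, and (p ∨ s) at every k in [4,j-1].
  j=4: p false.
  j=5: p holds, but (p ∨ s) fails at k=4 → not this j.
No j in the window works → until fails.

Does not hold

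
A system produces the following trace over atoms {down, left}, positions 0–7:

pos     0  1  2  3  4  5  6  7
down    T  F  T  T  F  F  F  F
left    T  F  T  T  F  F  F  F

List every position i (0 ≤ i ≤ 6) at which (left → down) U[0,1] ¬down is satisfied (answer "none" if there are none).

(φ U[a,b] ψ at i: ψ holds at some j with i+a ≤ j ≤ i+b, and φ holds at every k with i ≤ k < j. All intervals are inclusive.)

Evaluate at each i in [0,6]:
  i=0: ✓ (rhs at j=1; lhs holds on [0,0])
  i=1: ✓ (rhs at j=1)
  i=2: ✗ (no rhs in [2,3])
  i=3: ✓ (rhs at j=4; lhs holds on [3,3])
  i=4: ✓ (rhs at j=4)
  i=5: ✓ (rhs at j=5)
  i=6: ✓ (rhs at j=6)

0, 1, 3, 4, 5, 6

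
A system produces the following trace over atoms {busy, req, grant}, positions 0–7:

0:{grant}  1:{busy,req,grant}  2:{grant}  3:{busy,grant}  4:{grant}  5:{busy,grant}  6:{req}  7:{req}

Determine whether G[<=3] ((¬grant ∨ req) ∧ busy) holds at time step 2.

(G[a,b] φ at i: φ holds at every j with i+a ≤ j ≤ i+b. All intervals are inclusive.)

Does not hold

Check ((¬grant ∨ req) ∧ busy) at every j in [2,5]:
  j=2: false
  j=3: false
  j=4: false
  j=5: false
Fails at j=2 → formula fails.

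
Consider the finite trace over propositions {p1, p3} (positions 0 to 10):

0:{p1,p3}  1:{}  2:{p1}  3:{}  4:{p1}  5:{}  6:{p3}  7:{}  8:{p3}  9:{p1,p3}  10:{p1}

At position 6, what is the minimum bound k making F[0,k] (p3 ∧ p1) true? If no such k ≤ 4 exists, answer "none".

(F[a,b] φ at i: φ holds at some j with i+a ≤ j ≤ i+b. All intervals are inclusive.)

Scan j = 6,7,… for (p3 ∧ p1):
  j=6: fails
  j=7: fails
  j=8: fails
  j=9: holds
First hit at j=9, so smallest k = 9-6 = 3.

3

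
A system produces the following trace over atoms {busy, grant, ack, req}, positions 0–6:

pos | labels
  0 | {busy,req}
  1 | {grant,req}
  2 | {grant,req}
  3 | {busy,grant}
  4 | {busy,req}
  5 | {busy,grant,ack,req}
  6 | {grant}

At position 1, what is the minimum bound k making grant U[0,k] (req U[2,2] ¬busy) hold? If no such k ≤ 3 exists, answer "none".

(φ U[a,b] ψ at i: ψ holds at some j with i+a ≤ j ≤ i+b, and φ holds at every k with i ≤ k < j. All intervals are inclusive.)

Need earliest j ≥ 1 with (req U[2,2] ¬busy), and grant at every k in [1,j-1].
  j=1: rhs fails.
  j=2: rhs fails.
  j=3: rhs fails.
  j=4: rhs holds; lhs holds on [1,3]. k = 3.

3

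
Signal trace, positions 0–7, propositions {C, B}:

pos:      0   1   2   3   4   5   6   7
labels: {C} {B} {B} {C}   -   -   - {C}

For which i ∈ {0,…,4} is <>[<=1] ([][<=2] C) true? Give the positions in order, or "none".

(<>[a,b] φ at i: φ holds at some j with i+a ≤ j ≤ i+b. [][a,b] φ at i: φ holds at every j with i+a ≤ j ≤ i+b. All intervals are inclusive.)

none

Evaluate at each i in [0,4]:
  i=0: ✗ (none in [0,1])
  i=1: ✗ (none in [1,2])
  i=2: ✗ (none in [2,3])
  i=3: ✗ (none in [3,4])
  i=4: ✗ (none in [4,5])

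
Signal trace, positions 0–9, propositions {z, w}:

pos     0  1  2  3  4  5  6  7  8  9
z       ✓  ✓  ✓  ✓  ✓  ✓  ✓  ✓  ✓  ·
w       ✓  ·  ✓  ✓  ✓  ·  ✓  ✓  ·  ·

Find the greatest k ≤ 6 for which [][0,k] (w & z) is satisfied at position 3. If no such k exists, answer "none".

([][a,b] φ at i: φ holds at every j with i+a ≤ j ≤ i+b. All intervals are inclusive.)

1

(w & z) must hold from j=3 onward; find where it first fails.
  j=3: holds
  j=4: holds
  j=5: fails
Holds on [3,4], so largest k = 1.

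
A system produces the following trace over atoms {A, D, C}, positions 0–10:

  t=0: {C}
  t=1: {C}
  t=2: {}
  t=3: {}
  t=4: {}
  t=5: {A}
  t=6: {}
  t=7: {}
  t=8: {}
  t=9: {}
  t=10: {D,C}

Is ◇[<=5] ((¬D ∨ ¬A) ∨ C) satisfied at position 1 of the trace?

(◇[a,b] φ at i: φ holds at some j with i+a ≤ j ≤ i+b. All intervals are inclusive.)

Check ((¬D ∨ ¬A) ∨ C) at each j in [1,6]:
  j=1: true
  j=2: true
  j=3: true
  j=4: true
  j=5: true
  j=6: true
Found at j=1 → formula holds.

Yes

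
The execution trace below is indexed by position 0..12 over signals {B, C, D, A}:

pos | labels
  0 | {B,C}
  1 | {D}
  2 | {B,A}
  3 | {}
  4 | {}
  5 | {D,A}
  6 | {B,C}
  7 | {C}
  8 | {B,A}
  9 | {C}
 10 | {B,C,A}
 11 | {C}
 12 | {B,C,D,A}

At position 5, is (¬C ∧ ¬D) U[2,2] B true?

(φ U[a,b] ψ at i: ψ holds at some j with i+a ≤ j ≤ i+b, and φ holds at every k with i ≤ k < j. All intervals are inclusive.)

Need some j in [7,7] with B, and (¬C ∧ ¬D) at every k in [5,j-1].
  j=7: B false.
No j in the window works → until fails.

Does not hold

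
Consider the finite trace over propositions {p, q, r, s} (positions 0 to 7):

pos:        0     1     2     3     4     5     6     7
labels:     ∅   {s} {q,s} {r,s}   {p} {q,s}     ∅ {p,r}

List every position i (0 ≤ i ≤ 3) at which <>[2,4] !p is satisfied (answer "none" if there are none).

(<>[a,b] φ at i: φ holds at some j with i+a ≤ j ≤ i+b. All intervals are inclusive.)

Evaluate at each i in [0,3]:
  i=0: ✓ (witness j=2)
  i=1: ✓ (witness j=3)
  i=2: ✓ (witness j=5)
  i=3: ✓ (witness j=5)

0, 1, 2, 3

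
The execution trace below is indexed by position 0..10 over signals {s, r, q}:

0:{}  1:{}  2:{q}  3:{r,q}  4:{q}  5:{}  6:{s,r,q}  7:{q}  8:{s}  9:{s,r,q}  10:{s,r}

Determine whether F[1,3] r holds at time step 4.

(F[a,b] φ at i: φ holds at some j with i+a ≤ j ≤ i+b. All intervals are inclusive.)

True

Check r at each j in [5,7]:
  j=5: false
  j=6: true
  j=7: false
Found at j=6 → formula holds.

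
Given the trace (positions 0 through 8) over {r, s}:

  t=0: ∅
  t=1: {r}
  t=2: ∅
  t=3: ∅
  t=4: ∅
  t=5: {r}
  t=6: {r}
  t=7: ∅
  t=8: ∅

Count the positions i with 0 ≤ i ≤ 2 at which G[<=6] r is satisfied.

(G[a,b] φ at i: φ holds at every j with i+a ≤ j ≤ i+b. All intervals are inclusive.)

Evaluate at each i in [0,2]:
  i=0: ✗ (fails at j=0)
  i=1: ✗ (fails at j=2)
  i=2: ✗ (fails at j=2)
Positions where it holds: {} → 0.

0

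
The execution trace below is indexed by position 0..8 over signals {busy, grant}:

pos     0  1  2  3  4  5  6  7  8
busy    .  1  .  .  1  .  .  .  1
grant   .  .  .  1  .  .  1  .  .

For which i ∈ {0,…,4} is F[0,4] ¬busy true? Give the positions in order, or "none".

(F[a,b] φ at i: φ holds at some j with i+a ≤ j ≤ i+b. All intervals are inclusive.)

Evaluate at each i in [0,4]:
  i=0: ✓ (witness j=0)
  i=1: ✓ (witness j=2)
  i=2: ✓ (witness j=2)
  i=3: ✓ (witness j=3)
  i=4: ✓ (witness j=5)

0, 1, 2, 3, 4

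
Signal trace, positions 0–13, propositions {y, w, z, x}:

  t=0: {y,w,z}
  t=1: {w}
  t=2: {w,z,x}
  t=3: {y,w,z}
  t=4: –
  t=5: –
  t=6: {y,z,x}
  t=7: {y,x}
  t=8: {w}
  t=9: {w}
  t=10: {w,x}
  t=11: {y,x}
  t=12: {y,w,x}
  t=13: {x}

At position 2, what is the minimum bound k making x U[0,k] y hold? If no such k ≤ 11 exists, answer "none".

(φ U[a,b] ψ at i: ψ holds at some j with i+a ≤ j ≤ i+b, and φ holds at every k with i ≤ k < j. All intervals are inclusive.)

Need earliest j ≥ 2 with y, and x at every k in [2,j-1].
  j=2: rhs fails.
  j=3: rhs holds; lhs holds on [2,2]. k = 1.

1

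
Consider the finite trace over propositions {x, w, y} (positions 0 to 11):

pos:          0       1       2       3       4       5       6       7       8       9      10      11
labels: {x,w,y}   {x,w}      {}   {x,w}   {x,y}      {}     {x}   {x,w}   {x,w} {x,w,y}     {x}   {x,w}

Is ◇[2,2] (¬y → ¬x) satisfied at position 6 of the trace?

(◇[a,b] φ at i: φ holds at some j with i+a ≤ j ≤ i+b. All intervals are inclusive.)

Does not hold

Check (¬y → ¬x) at each j in [8,8]:
  j=8: false
No position in the window satisfies it → formula fails.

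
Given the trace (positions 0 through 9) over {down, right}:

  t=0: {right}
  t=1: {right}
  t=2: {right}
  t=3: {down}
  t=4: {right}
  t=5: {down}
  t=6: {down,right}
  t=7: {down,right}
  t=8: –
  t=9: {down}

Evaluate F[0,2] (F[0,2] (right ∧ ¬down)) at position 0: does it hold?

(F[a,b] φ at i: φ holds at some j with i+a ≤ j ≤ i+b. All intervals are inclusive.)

Check F[0,2] (right ∧ ¬down) at each j in [0,2]:
  j=0: holds (witness at 0)
  j=1: holds (witness at 1)
  j=2: holds (witness at 2)
Found at j=0 → formula holds.

Holds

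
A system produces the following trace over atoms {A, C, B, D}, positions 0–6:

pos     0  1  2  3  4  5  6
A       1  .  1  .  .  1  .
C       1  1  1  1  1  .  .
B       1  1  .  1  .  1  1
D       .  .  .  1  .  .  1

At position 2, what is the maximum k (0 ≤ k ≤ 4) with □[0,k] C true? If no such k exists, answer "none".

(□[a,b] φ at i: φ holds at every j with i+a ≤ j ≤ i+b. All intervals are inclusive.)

C must hold from j=2 onward; find where it first fails.
  j=2: holds
  j=3: holds
  j=4: holds
  j=5: fails
Holds on [2,4], so largest k = 2.

2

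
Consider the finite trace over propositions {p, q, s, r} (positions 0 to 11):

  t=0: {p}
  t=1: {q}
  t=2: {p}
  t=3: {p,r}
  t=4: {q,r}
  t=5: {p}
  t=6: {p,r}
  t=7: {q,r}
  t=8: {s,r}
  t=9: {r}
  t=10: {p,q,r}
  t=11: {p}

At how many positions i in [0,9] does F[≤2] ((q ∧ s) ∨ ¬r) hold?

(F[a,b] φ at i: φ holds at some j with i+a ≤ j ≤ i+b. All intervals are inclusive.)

Evaluate at each i in [0,9]:
  i=0: ✓ (witness j=0)
  i=1: ✓ (witness j=1)
  i=2: ✓ (witness j=2)
  i=3: ✓ (witness j=5)
  i=4: ✓ (witness j=5)
  i=5: ✓ (witness j=5)
  i=6: ✗ (none in [6,8])
  i=7: ✗ (none in [7,9])
  i=8: ✗ (none in [8,10])
  i=9: ✓ (witness j=11)
Positions where it holds: {0, 1, 2, 3, 4, 5, 9} → 7.

7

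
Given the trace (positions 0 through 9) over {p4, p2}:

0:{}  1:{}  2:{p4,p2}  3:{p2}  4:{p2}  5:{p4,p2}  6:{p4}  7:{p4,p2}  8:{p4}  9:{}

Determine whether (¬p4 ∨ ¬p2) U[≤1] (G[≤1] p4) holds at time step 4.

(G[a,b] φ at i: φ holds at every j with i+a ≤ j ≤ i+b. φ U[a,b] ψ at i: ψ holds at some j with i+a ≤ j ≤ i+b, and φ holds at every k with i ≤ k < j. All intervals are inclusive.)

Need some j in [4,5] with G[≤1] p4, and (¬p4 ∨ ¬p2) at every k in [4,j-1].
  j=4: G[≤1] p4 — fails at 4.
  j=5: G[≤1] p4 holds; (¬p4 ∨ ¬p2) holds at every k in [4,4] → satisfied.

Holds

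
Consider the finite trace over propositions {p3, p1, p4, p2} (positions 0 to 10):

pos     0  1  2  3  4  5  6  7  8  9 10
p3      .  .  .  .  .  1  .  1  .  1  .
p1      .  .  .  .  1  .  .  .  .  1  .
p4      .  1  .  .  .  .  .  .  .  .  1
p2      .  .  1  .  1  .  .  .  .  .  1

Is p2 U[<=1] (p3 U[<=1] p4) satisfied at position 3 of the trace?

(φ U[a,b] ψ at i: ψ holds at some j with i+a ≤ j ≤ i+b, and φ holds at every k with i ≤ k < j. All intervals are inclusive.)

No

Need some j in [3,4] with (p3 U[<=1] p4), and p2 at every k in [3,j-1].
  j=3: (p3 U[<=1] p4) — fails.
  j=4: (p3 U[<=1] p4) — fails.
No j in the window works → until fails.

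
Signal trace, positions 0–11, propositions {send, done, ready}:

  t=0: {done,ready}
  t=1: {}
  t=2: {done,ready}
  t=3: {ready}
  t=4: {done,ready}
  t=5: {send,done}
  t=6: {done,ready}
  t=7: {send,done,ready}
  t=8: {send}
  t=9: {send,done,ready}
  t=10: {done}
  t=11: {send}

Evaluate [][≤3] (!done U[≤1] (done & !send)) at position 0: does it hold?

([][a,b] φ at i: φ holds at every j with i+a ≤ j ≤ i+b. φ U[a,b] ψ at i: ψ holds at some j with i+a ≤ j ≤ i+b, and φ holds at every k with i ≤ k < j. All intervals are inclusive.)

Yes

Check (!done U[≤1] (done & !send)) at every j in [0,3]:
  j=0: holds
  j=1: holds
  j=2: holds
  j=3: holds
All positions satisfy it → formula holds.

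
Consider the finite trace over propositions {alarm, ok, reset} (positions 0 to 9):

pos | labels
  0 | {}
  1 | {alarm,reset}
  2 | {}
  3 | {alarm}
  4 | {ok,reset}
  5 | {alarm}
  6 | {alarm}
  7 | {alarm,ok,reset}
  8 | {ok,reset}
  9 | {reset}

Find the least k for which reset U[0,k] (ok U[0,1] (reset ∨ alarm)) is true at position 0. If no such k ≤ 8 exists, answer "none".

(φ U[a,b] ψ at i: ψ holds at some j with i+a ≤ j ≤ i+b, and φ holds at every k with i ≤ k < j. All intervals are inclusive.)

Need earliest j ≥ 0 with (ok U[0,1] (reset ∨ alarm)), and reset at every k in [0,j-1].
  j=0: rhs fails.
  j=1: rhs holds but lhs fails at k=0.
  j=2: rhs fails.
  j=3: rhs holds but lhs fails at k=0.
  j=4: rhs holds but lhs fails at k=0.
  j=5: rhs holds but lhs fails at k=0.
  j=6: rhs holds but lhs fails at k=0.
  j=7: rhs holds but lhs fails at k=0.
  j=8: rhs holds but lhs fails at k=0.
No witness within the range → none.

none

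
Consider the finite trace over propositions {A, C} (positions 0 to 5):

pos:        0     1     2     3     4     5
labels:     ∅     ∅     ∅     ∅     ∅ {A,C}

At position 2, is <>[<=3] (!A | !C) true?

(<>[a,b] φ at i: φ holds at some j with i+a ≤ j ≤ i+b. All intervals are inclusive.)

Check (!A | !C) at each j in [2,5]:
  j=2: true
  j=3: true
  j=4: true
  j=5: false
Found at j=2 → formula holds.

Yes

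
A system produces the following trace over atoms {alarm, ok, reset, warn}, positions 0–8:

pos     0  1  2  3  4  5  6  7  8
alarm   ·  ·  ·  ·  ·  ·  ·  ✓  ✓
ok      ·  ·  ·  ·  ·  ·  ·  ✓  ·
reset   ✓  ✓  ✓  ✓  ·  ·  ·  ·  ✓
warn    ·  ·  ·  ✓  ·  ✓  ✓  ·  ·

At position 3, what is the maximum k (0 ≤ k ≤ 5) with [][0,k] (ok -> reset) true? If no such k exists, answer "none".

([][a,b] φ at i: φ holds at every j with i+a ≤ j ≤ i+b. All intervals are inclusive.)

(ok -> reset) must hold from j=3 onward; find where it first fails.
  j=3: holds
  j=4: holds
  j=5: holds
  j=6: holds
  j=7: fails
Holds on [3,6], so largest k = 3.

3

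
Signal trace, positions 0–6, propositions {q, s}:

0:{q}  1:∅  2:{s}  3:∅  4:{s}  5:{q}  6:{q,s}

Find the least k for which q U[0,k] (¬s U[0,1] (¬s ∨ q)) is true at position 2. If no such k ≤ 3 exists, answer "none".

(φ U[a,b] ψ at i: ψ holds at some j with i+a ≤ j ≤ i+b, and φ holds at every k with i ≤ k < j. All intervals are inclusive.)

none

Need earliest j ≥ 2 with (¬s U[0,1] (¬s ∨ q)), and q at every k in [2,j-1].
  j=2: rhs fails.
  j=3: rhs holds but lhs fails at k=2.
  j=4: rhs fails.
  j=5: rhs holds but lhs fails at k=2.
No witness within the range → none.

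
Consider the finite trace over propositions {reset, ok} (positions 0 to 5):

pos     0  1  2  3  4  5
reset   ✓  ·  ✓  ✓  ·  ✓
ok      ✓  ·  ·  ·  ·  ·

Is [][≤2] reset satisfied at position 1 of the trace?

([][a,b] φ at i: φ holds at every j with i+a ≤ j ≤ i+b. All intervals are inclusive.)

Check reset at every j in [1,3]:
  j=1: false
  j=2: true
  j=3: true
Fails at j=1 → formula fails.

No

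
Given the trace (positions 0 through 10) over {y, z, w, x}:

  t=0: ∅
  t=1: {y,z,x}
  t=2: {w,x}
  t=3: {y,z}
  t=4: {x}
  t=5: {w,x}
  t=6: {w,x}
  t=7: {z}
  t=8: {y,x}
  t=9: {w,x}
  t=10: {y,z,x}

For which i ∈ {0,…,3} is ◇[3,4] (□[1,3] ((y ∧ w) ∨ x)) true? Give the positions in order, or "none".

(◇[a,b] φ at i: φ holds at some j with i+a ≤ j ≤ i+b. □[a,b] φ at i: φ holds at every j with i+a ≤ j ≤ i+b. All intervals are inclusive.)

Evaluate at each i in [0,3]:
  i=0: ✓ (witness j=3)
  i=1: ✗ (none in [4,5])
  i=2: ✗ (none in [5,6])
  i=3: ✓ (witness j=7)

0, 3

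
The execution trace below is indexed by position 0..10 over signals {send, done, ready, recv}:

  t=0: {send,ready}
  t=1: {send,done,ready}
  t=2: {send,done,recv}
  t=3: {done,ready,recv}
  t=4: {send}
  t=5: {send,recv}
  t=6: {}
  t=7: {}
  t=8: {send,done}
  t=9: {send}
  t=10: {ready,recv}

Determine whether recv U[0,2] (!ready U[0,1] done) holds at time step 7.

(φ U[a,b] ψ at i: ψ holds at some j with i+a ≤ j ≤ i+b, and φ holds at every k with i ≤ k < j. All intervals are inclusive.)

Holds

Need some j in [7,9] with (!ready U[0,1] done), and recv at every k in [7,j-1].
  j=7: (!ready U[0,1] done) holds; no prefix to check → satisfied.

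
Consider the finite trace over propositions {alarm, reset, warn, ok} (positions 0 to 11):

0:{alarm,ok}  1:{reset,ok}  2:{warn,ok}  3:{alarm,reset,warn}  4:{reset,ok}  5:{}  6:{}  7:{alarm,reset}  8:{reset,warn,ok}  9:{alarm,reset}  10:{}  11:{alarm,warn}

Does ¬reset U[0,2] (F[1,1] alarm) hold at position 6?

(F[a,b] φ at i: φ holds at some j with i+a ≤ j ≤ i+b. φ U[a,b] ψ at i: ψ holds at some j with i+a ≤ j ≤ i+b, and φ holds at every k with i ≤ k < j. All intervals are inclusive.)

True

Need some j in [6,8] with F[1,1] alarm, and ¬reset at every k in [6,j-1].
  j=6: F[1,1] alarm holds; no prefix to check → satisfied.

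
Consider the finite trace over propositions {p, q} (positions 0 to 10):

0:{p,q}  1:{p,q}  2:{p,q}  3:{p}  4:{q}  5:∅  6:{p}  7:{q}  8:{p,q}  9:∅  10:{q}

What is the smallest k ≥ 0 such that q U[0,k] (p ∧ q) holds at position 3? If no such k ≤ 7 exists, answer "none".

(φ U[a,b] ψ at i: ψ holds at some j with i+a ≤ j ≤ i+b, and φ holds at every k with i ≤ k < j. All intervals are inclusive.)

none

Need earliest j ≥ 3 with (p ∧ q), and q at every k in [3,j-1].
  j=3: rhs fails.
  j=4: rhs fails.
  j=5: rhs fails.
  j=6: rhs fails.
  j=7: rhs fails.
  j=8: rhs holds but lhs fails at k=3.
  j=9: rhs fails.
  j=10: rhs fails.
No witness within the range → none.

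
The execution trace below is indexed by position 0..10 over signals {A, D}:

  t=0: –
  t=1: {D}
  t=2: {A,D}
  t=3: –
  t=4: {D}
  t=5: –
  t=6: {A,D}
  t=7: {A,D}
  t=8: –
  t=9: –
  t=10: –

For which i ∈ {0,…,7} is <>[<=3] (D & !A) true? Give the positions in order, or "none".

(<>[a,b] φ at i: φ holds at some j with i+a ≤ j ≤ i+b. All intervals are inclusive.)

0, 1, 2, 3, 4

Evaluate at each i in [0,7]:
  i=0: ✓ (witness j=1)
  i=1: ✓ (witness j=1)
  i=2: ✓ (witness j=4)
  i=3: ✓ (witness j=4)
  i=4: ✓ (witness j=4)
  i=5: ✗ (none in [5,8])
  i=6: ✗ (none in [6,9])
  i=7: ✗ (none in [7,10])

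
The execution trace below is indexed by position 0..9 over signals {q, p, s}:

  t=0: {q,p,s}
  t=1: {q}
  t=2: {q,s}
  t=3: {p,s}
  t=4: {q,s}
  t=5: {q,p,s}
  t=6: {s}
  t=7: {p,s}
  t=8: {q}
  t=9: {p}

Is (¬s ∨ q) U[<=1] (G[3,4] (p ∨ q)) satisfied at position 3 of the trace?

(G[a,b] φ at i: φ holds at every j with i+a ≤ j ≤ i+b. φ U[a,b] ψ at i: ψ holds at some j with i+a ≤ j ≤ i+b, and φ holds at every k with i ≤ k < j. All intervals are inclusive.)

Need some j in [3,4] with G[3,4] (p ∨ q), and (¬s ∨ q) at every k in [3,j-1].
  j=3: G[3,4] (p ∨ q) — fails at 6.
  j=4: G[3,4] (p ∨ q) holds, but (¬s ∨ q) fails at k=3 → not this j.
No j in the window works → until fails.

Does not hold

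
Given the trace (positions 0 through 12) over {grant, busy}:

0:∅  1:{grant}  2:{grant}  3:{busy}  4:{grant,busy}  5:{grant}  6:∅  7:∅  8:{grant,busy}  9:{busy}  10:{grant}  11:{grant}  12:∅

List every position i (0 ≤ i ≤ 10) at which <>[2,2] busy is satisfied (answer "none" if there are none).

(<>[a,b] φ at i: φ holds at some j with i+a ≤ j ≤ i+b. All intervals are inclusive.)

1, 2, 6, 7

Evaluate at each i in [0,10]:
  i=0: ✗ (none in [2,2])
  i=1: ✓ (witness j=3)
  i=2: ✓ (witness j=4)
  i=3: ✗ (none in [5,5])
  i=4: ✗ (none in [6,6])
  i=5: ✗ (none in [7,7])
  i=6: ✓ (witness j=8)
  i=7: ✓ (witness j=9)
  i=8: ✗ (none in [10,10])
  i=9: ✗ (none in [11,11])
  i=10: ✗ (none in [12,12])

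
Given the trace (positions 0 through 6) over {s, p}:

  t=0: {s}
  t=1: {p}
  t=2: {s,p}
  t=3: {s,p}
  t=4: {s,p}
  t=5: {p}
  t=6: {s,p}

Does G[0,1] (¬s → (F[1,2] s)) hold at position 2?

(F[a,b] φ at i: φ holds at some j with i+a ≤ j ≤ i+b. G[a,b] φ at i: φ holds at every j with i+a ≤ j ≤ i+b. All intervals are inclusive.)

Check (¬s → (F[1,2] s)) at every j in [2,3]:
  j=2: antecedent false → ✓
  j=3: antecedent false → ✓
All positions satisfy it → formula holds.

Holds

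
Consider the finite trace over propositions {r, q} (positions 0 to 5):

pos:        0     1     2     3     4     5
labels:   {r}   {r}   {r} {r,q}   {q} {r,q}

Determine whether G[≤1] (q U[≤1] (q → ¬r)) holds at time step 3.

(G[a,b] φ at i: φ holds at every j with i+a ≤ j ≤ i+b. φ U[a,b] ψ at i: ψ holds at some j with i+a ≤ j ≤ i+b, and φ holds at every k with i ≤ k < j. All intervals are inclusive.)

True

Check (q U[≤1] (q → ¬r)) at every j in [3,4]:
  j=3: holds
  j=4: holds
All positions satisfy it → formula holds.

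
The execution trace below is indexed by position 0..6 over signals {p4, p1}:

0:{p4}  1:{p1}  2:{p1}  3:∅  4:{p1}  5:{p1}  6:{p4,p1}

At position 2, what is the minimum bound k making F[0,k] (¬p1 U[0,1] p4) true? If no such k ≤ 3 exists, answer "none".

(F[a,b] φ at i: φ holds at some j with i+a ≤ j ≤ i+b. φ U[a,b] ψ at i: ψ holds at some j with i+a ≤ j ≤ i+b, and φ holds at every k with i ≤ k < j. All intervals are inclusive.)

none

Scan j = 2,3,… for (¬p1 U[0,1] p4):
  j=2: fails
  j=3: fails
  j=4: fails
  j=5: fails
No j in [2,5] satisfies it → none.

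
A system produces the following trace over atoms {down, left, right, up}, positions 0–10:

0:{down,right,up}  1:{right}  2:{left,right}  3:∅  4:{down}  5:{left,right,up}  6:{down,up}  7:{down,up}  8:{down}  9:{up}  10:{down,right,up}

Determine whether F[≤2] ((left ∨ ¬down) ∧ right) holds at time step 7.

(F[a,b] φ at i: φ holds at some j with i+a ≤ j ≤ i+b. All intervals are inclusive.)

False

Check ((left ∨ ¬down) ∧ right) at each j in [7,9]:
  j=7: false
  j=8: false
  j=9: false
No position in the window satisfies it → formula fails.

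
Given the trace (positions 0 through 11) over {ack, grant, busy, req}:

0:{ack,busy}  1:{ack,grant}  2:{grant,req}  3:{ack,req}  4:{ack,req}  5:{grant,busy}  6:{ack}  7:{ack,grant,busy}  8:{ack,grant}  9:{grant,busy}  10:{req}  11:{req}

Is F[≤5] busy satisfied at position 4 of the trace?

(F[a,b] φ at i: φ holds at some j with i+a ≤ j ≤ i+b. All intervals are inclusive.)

Check busy at each j in [4,9]:
  j=4: false
  j=5: true
  j=6: false
  j=7: true
  j=8: false
  j=9: true
Found at j=5 → formula holds.

True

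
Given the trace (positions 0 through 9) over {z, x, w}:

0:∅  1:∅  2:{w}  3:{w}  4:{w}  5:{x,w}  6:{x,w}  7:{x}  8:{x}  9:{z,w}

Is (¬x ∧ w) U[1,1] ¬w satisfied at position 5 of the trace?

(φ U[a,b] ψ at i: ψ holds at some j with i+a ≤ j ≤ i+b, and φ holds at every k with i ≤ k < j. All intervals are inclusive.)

Need some j in [6,6] with ¬w, and (¬x ∧ w) at every k in [5,j-1].
  j=6: ¬w false.
No j in the window works → until fails.

Does not hold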